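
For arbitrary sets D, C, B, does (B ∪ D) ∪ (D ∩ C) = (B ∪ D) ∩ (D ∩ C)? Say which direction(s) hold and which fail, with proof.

(⊆) fails; (⊇) holds.

Forward inclusion. This inclusion fails. Take D = {1}, C = ∅, B = ∅; then 1 ∈ (B ∪ D) ∪ (D ∩ C) but 1 ∉ (B ∪ D) ∩ (D ∩ C).

Reverse inclusion. Let x ∈ (B ∪ D) ∩ (D ∩ C). Then either x ∈ D ∩ C and x ∉ B; or x ∈ D ∩ C ∩ B. In each case x ∈ (B ∪ D) ∪ (D ∩ C), so (B ∪ D) ∩ (D ∩ C) ⊆ (B ∪ D) ∪ (D ∩ C).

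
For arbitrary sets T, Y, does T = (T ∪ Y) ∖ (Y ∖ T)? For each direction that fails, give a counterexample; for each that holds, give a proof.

(⟹) Let x ∈ T. Then either x ∈ T and x ∉ Y; or x ∈ T ∩ Y. In each case x ∈ (T ∪ Y) ∖ (Y ∖ T), so T ⊆ (T ∪ Y) ∖ (Y ∖ T).

(⟸) Let x ∈ (T ∪ Y) ∖ (Y ∖ T). Then either x ∈ T and x ∉ Y; or x ∈ T ∩ Y. In each case x ∈ T, so (T ∪ Y) ∖ (Y ∖ T) ⊆ T.

Both inclusions hold.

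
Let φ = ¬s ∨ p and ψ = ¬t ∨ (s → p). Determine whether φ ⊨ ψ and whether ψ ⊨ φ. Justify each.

(⇒) Assume the antecedent. If s is true, the antecedent forces (s = T, t = F, p = T) or (s = T, t = T, p = T), and ¬t ∨ (s → p) holds there. If s is false, ¬t ∨ (s → p) reduces to true regardless of the other variables. Either way ¬t ∨ (s → p) holds.

(⇐) This fails. Under s = T, t = F, p = F, the left side is false but the right side is true.

The forward direction holds; the converse fails.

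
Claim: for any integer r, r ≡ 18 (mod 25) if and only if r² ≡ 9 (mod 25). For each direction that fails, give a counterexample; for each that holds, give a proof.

Neither direction holds.

Forward direction. This fails: take r = 18. Then 18 ≡ 18 (mod 25), but 18² = 324 ≡ 24 (mod 25), not 9.

Converse. This fails: take r = 3. Then 3² = 9 ≡ 9 (mod 25), yet 3 ≡ 3 (mod 25), not 18.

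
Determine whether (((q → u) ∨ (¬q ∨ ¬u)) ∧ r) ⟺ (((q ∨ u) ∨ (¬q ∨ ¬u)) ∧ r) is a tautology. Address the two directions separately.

(⇒) Assume the antecedent. If r is true, ((q ∨ u) ∨ (¬q ∨ ¬u)) ∧ r reduces to true regardless of the other variables. If r is false, the antecedent cannot hold. Either way ((q ∨ u) ∨ (¬q ∨ ¬u)) ∧ r holds.

(⇐) Assume the antecedent. If r is true, ((q → u) ∨ (¬q ∨ ¬u)) ∧ r reduces to true regardless of the other variables. If r is false, the antecedent cannot hold. Either way ((q → u) ∨ (¬q ∨ ¬u)) ∧ r holds.

Equivalent; both directions hold.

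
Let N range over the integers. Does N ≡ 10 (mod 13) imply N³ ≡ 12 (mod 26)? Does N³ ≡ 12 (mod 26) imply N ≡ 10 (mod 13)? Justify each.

Forward direction. This fails: take N = 23. Then 23 ≡ 10 (mod 13), but 23³ = 12167 ≡ 25 (mod 26), not 12.

Converse. This fails: take N = 4. Then 4³ = 64 ≡ 12 (mod 26), yet 4 ≡ 4 (mod 13), not 10.

(⇒) fails and (⇐) fails.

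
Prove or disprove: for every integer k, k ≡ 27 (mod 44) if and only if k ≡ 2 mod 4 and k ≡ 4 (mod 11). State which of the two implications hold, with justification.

Neither direction holds.

(→) This fails: k = 27 gives 27 ≡ 27 (mod 44) but 27 ≡ 3 (mod 4), so the conjunction on the right does not hold.

(←) This fails: k = 26 satisfies both congruences on the right (26 ≡ 2 mod 4 and 26 ≡ 4 mod 11) yet 26 ≡ 26 (mod 44), not 27.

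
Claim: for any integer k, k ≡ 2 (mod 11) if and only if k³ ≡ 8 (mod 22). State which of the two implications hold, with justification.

(⟹) This fails: take k = 13. Then 13 ≡ 2 (mod 11), but 13³ = 2197 ≡ 19 (mod 22), not 8.

(⟸) Conversely, the residues r modulo 22 with r³ ≡ 8 (mod 22) are exactly {2}, and each is ≡ 2 (mod 11).

(⇒) fails; (⇐) holds.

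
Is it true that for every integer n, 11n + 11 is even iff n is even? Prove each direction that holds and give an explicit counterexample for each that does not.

[⇒] This fails: n = 7 gives 11n + 11 = 88, which is even, but 7 is odd, not even.

[⇐] This also fails: n = 6 is even, but 11n + 11 = 77 is odd, not even.

(⇒) fails and (⇐) fails.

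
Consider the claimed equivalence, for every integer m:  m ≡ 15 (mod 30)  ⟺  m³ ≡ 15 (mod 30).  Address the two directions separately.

Both directions hold; the statement is true.

Converse. Suppose m³ ≡ 15 (mod 30). The only residue r in {0, …, 29} with r³ ≡ 15 (mod 30) is r = 15, so m ≡ 15 (mod 30).

Forward direction. Suppose m ≡ 15 (mod 30). Write m = 30j + 15. Then (30j + 15)³ = 27000j³ + 40500j² + 20250j + 3375 = 30(900j³ + 1350j² + 675j + 112) + 15, so m³ ≡ 15 (mod 30).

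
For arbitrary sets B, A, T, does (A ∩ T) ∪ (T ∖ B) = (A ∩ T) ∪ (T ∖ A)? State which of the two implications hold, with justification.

(⊆) holds; (⊇) fails.

(⟹) Let x ∈ (A ∩ T) ∪ (T ∖ B). Then either x ∈ T and x ∉ B, A; or x ∈ A ∩ T and x ∉ B; or x ∈ B ∩ A ∩ T. In each case x ∈ (A ∩ T) ∪ (T ∖ A), so (A ∩ T) ∪ (T ∖ B) ⊆ (A ∩ T) ∪ (T ∖ A).

(⟸) This inclusion fails. Take B = {1}, A = ∅, T = {1}; then 1 ∈ (A ∩ T) ∪ (T ∖ A) but 1 ∉ (A ∩ T) ∪ (T ∖ B).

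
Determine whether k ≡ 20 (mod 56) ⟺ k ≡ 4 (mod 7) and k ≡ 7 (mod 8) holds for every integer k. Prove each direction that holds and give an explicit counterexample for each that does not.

(→) This fails: k = 20 gives 20 ≡ 20 (mod 56) but 20 ≡ 6 (mod 7), so the conjunction on the right does not hold.

(←) This fails: k = 39 satisfies both congruences on the right (39 ≡ 4 mod 7 and 39 ≡ 7 mod 8) yet 39 ≡ 39 (mod 56), not 20.

Neither implication holds.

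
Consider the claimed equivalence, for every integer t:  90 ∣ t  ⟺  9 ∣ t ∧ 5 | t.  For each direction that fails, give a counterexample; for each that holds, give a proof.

Only the forward direction holds.

Forward direction. If 90 ∣ t, write t = 90q. Since 90 = 10·9, t = 9·(10q), so 9 ∣ t; and since 90 = 18·5, t = 5·(18q), so 5 ∣ t.

Converse. This fails: take t = 45. Both 9 ∣ 45 and 5 ∣ 45, yet 45 is not a multiple of 90 (since 45 = 0·90 + 45), so 90 ∤ 45.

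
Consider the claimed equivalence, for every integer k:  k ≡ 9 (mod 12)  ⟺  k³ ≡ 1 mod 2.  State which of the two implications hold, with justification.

(→) Suppose k ≡ 9 (mod 12). Then k³ ≡ 9³ = 729 (mod 12), and since 2 ∣ 12, also k³ ≡ 1 (mod 2).

(←) This fails: take k = 1. Then 1³ = 1 ≡ 1 (mod 2), yet 1 ≡ 1 (mod 12), not 9.

Only the forward implication holds.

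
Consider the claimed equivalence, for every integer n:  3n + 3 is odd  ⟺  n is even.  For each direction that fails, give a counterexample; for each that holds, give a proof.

(⇒) Suppose 3n + 3 is odd. Since 3 is odd, 3n and n have the same parity, so 3n + 3 ≡ n + 3 (mod 2). As 3 is odd, 3n + 3 is odd exactly when n is even. Thus n is even.

(⇐) Conversely, suppose n is even; write n = 2j. Then 3n + 3 = 3·(2j) + 3 = 2·3j + 3, which is odd.

Both directions hold; the statement is true.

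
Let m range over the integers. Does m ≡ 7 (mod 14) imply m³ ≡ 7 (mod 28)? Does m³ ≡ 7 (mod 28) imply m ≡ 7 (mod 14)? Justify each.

Only the reverse direction holds.

Forward direction. This fails: take m = 21. Then 21 ≡ 7 (mod 14), but 21³ = 9261 ≡ 21 (mod 28), not 7.

Converse. The residues r modulo 28 with r³ ≡ 7 (mod 28) are exactly {7}, and each is ≡ 7 (mod 14).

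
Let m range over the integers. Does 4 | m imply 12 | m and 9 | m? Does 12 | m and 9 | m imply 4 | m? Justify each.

Forward direction. This fails: take m = 4. Certainly 4 ∣ 4, but 12 ∤ 4.

Converse. Suppose 12 ∣ m and 9 ∣ m. Any common multiple of 12 and 9 is a multiple of their lcm; here lcm(12, 9) = 12·9/gcd(12, 9) = 108/3 = 36, so 36 ∣ m. Since 4 ∣ 36, it follows that 4 ∣ m.

(⇒) fails; (⇐) holds.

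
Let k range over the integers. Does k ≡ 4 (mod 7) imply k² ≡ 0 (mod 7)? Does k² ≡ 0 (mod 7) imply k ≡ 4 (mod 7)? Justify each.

Forward direction. This fails: take k = 4. Then 4 ≡ 4 (mod 7), but 4² = 16 ≡ 2 (mod 7), not 0.

Converse. This fails: take k = 0. Then 0² = 0 ≡ 0 (mod 7), yet 0 ≡ 0 (mod 7), not 4.

Neither direction holds.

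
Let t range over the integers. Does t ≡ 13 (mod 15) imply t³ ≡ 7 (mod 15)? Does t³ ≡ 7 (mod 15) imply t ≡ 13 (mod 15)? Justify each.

The biconditional holds.

(←) Suppose t³ ≡ 7 (mod 15). The only residue r in {0, …, 14} with r³ ≡ 7 (mod 15) is r = 13, so t ≡ 13 (mod 15).

(→) Suppose t ≡ 13 (mod 15). Write t = 15j + 13. Then (15j + 13)³ = 3375j³ + 8775j² + 7605j + 2197 = 15(225j³ + 585j² + 507j + 146) + 7, so t³ ≡ 7 (mod 15).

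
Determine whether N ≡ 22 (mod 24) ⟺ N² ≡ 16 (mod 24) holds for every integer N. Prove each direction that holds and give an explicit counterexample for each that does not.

Neither direction holds.

[⇒] This fails: take N = 22. Then 22 ≡ 22 (mod 24), but 22² = 484 ≡ 4 (mod 24), not 16.

[⇐] This fails: take N = 4. Then 4² = 16 ≡ 16 (mod 24), yet 4 ≡ 4 (mod 24), not 22.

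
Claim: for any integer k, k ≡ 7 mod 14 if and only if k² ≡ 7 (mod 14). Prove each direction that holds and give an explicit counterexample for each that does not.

(→) Suppose k ≡ 7 mod 14. Write k = 14j + 7. Then (14j + 7)² = 196j² + 196j + 49 = 14(14j² + 14j + 3) + 7, so k² ≡ 7 (mod 14).

(←) Conversely, suppose k² ≡ 7 (mod 14). The only residue r in {0, …, 13} with r² ≡ 7 (mod 14) is r = 7, so k ≡ 7 (mod 14).

Both directions hold; the statement is true.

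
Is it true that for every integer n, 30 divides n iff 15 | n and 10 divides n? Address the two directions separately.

(→) If 30 ∣ n, write n = 30q. Since 30 = 2·15, n = 15·(2q), so 15 ∣ n; and since 30 = 3·10, n = 10·(3q), so 10 ∣ n.

(←) Suppose 15 ∣ n and 10 ∣ n. Any common multiple of 15 and 10 is a multiple of their lcm; here lcm(15, 10) = 15·10/gcd(15, 10) = 150/5 = 30, so 30 ∣ n.

Equivalent; both directions hold.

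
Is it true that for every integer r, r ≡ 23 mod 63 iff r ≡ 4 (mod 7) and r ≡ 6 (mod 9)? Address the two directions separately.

Neither implication holds.

Forward direction. This fails: r = 23 gives 23 ≡ 23 (mod 63) but 23 ≡ 2 (mod 7), so the conjunction on the right does not hold.

Converse. This fails: r = 60 satisfies both congruences on the right (60 ≡ 4 mod 7 and 60 ≡ 6 mod 9) yet 60 ≡ 60 (mod 63), not 23.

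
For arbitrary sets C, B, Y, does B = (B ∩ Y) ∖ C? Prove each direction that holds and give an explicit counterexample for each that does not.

Only the reverse inclusion holds.

Forward inclusion. This inclusion fails. Take C = ∅, B = {1}, Y = ∅; then 1 ∈ B but 1 ∉ (B ∩ Y) ∖ C.

Reverse inclusion. Let x ∈ (B ∩ Y) ∖ C. Then x ∈ B ∩ Y and x ∉ C, from which x ∈ B.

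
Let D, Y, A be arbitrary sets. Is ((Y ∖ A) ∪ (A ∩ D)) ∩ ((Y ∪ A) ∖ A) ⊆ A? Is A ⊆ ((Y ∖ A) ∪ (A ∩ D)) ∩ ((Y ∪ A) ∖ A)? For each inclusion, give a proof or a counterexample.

(⟹) This inclusion fails. Take D = ∅, Y = {1}, A = ∅; then 1 ∈ ((Y ∖ A) ∪ (A ∩ D)) ∩ ((Y ∪ A) ∖ A) but 1 ∉ A.

(⟸) This inclusion fails. Take D = ∅, Y = ∅, A = {1}; then 1 ∈ A but 1 ∉ ((Y ∖ A) ∪ (A ∩ D)) ∩ ((Y ∪ A) ∖ A).

(⊆) fails and (⊇) fails.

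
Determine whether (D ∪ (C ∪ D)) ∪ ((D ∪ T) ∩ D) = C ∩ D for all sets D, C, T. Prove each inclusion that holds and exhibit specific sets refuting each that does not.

Only the reverse inclusion holds.

Forward inclusion. This inclusion fails. Take D = {1}, C = ∅, T = ∅; then 1 ∈ (D ∪ (C ∪ D)) ∪ ((D ∪ T) ∩ D) but 1 ∉ C ∩ D.

Reverse inclusion. Let x ∈ C ∩ D. Then either x ∈ D ∩ C and x ∉ T; or x ∈ D ∩ C ∩ T. In each case x ∈ (D ∪ (C ∪ D)) ∪ ((D ∪ T) ∩ D), so C ∩ D ⊆ (D ∪ (C ∪ D)) ∪ ((D ∪ T) ∩ D).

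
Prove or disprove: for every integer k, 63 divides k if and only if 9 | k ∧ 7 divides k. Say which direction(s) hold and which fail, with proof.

Equivalent; both directions hold.

[⇒] If 63 ∣ k, write k = 63q. Since 63 = 7·9, k = 9·(7q), so 9 ∣ k; and since 63 = 9·7, k = 7·(9q), so 7 ∣ k.

[⇐] Suppose 9 ∣ k and 7 ∣ k. Any common multiple of 9 and 7 is a multiple of their lcm; here gcd(9, 7) = 1, so lcm(9, 7) = 9·7 = 63, so 63 ∣ k.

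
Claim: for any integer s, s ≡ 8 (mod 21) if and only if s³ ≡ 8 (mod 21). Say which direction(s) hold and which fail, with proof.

Only the forward direction holds.

[⇒] Suppose s ≡ 8 (mod 21). Write s = 21j + 8. Then (21j + 8)³ = 9261j³ + 10584j² + 4032j + 512 = 21(441j³ + 504j² + 192j + 24) + 8, so s³ ≡ 8 (mod 21).

[⇐] This fails: take s = 2. Then 2³ = 8 ≡ 8 (mod 21), yet 2 ≡ 2 (mod 21), not 8.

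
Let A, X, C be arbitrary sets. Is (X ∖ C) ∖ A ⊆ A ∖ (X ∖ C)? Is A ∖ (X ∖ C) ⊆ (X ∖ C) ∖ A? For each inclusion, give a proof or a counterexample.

Neither inclusion holds.

(⟹) This inclusion fails. Take A = ∅, X = {1}, C = ∅; then 1 ∈ (X ∖ C) ∖ A but 1 ∉ A ∖ (X ∖ C).

(⟸) This inclusion fails. Take A = {1}, X = ∅, C = ∅; then 1 ∈ A ∖ (X ∖ C) but 1 ∉ (X ∖ C) ∖ A.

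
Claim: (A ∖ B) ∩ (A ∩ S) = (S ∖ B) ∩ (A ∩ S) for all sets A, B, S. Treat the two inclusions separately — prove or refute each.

(⊆) Let x ∈ (A ∖ B) ∩ (A ∩ S). Then x ∈ A ∩ S and x ∉ B, from which x ∈ (S ∖ B) ∩ (A ∩ S).

(⊇) Let x ∈ (S ∖ B) ∩ (A ∩ S). Then x ∈ A ∩ S and x ∉ B, from which x ∈ (A ∖ B) ∩ (A ∩ S).

Both inclusions hold; the sets are equal.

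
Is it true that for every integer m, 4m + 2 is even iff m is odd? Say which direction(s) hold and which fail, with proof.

Only the converse holds.

(→) This fails: take m = 6. Then 4m + 2 = 26, which is even, yet m = 6 is even, not odd.

(←) Suppose m is odd. Since 4 is even, 4m is even for every m, so 4m + 2 has the same parity as 2, which is even. Hence 4m + 2 is even.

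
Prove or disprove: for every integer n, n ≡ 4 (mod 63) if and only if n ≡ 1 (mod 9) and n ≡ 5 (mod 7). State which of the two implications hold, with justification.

[⇒] This fails: n = 4 gives 4 ≡ 4 (mod 63) but 4 ≡ 4 (mod 9), so the conjunction on the right does not hold.

[⇐] This fails: n = 19 satisfies both congruences on the right (19 ≡ 1 mod 9 and 19 ≡ 5 mod 7) yet 19 ≡ 19 (mod 63), not 4.

Both directions fail.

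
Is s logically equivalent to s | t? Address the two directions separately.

[⇒] Assume the antecedent. If t is true, s | t reduces to true regardless of the other variables. If t is false, the antecedent forces (t = F, s = T), and s | t holds there. Either way s | t holds.

[⇐] This fails. Under t = T, s = F, the left side is false but the right side is true.

(⇒) holds; (⇐) fails.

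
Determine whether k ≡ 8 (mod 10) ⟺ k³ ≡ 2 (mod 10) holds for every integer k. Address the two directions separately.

Both directions hold; the statement is true.

(→) Suppose k ≡ 8 (mod 10). Write k = 10j + 8. Then (10j + 8)³ = 1000j³ + 2400j² + 1920j + 512 = 10(100j³ + 240j² + 192j + 51) + 2, so k³ ≡ 2 (mod 10).

(←) Conversely, suppose k³ ≡ 2 (mod 10). The only residue r in {0, …, 9} with r³ ≡ 2 (mod 10) is r = 8, so k ≡ 8 (mod 10).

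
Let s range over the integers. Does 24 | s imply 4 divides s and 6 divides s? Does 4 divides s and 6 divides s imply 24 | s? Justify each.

[⇒] If 24 ∣ s, write s = 24q. Since 24 = 6·4, s = 4·(6q), so 4 ∣ s; and since 24 = 4·6, s = 6·(4q), so 6 ∣ s.

[⇐] This fails: take s = 12. Both 4 ∣ 12 and 6 ∣ 12, yet 12 is not a multiple of 24 (since 12 = 0·24 + 12), so 24 ∤ 12.

Not equivalent: only (⇒) holds.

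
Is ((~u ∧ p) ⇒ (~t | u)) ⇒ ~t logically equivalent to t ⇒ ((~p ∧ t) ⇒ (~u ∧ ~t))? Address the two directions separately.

Only the forward direction holds.

(⇒) Assume the antecedent. If p is true, t ⇒ ((~p ∧ t) ⇒ (~u ∧ ~t)) reduces to true regardless of the other variables. If p is false, the antecedent forces (p = F, u = F, t = F) or (p = F, u = T, t = F), and t ⇒ ((~p ∧ t) ⇒ (~u ∧ ~t)) holds there. Either way t ⇒ ((~p ∧ t) ⇒ (~u ∧ ~t)) holds.

(⇐) This fails. Under p = T, u = T, t = T, the left side is false but the right side is true.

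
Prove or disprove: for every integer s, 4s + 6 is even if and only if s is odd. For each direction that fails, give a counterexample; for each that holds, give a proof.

(→) This fails: take s = 0. Then 4s + 6 = 6, which is even, yet s = 0 is even, not odd.

(←) Suppose s is odd. Since 4 is even, 4s is even for every s, so 4s + 6 has the same parity as 6, which is even. Hence 4s + 6 is even.

Only the converse holds.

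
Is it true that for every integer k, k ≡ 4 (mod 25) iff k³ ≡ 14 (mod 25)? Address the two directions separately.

Equivalent; both directions hold.

Forward direction. Suppose k ≡ 4 (mod 25). Write k = 25j + 4. Then (25j + 4)³ = 15625j³ + 7500j² + 1200j + 64 = 25(625j³ + 300j² + 48j + 2) + 14, so k³ ≡ 14 (mod 25).

Converse. Suppose k³ ≡ 14 (mod 25). The only residue r in {0, …, 24} with r³ ≡ 14 (mod 25) is r = 4, so k ≡ 4 (mod 25).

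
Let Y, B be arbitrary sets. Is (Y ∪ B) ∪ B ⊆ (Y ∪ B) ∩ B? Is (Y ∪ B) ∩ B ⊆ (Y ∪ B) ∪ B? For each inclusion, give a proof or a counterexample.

(⊆) This inclusion fails. Take Y = {1}, B = ∅; then 1 ∈ (Y ∪ B) ∪ B but 1 ∉ (Y ∪ B) ∩ B.

(⊇) Let x ∈ (Y ∪ B) ∩ B. Then either x ∈ B and x ∉ Y; or x ∈ Y ∩ B. In each case x ∈ (Y ∪ B) ∪ B, so (Y ∪ B) ∩ B ⊆ (Y ∪ B) ∪ B.

(⊆) fails; (⊇) holds.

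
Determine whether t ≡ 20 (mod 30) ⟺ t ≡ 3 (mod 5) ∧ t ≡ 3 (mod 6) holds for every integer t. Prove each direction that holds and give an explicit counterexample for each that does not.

(⇒) This fails: t = 20 gives 20 ≡ 20 (mod 30) but 20 ≡ 0 (mod 5), so the conjunction on the right does not hold.

(⇐) This fails: t = 3 satisfies both congruences on the right (3 ≡ 3 mod 5 and 3 ≡ 3 mod 6) yet 3 ≡ 3 (mod 30), not 20.

Neither direction holds.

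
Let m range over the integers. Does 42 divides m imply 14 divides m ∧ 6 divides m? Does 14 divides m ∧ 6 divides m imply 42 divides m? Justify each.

(⟹) If 42 ∣ m, write m = 42q. Since 42 = 3·14, m = 14·(3q), so 14 ∣ m; and since 42 = 7·6, m = 6·(7q), so 6 ∣ m.

(⟸) Suppose 14 ∣ m and 6 ∣ m. Any common multiple of 14 and 6 is a multiple of their lcm; here lcm(14, 6) = 14·6/gcd(14, 6) = 84/2 = 42, so 42 ∣ m.

Both directions hold; the statement is true.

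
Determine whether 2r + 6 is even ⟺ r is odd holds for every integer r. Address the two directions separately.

(⟹) This fails: take r = 4. Then 2r + 6 = 14, which is even, yet r = 4 is even, not odd.

(⟸) Suppose r is odd. Since 2 is even, 2r is even for every r, so 2r + 6 has the same parity as 6, which is even. Hence 2r + 6 is even.

The forward direction fails; the converse holds.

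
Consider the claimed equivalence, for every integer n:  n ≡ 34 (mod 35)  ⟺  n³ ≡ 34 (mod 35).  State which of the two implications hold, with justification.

Forward direction. Suppose n ≡ 34 (mod 35). Write n = 35j + 34. Then (35j + 34)³ = 42875j³ + 124950j² + 121380j + 39304 = 35(1225j³ + 3570j² + 3468j + 1122) + 34, so n³ ≡ 34 (mod 35).

Converse. This fails: take n = 19. Then 19³ = 6859 ≡ 34 (mod 35), yet 19 ≡ 19 (mod 35), not 34.

Not equivalent: only (⇒) holds.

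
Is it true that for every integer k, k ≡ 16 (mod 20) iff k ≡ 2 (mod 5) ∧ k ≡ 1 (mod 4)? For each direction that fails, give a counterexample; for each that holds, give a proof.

(⟹) This fails: k = 16 gives 16 ≡ 16 (mod 20) but 16 ≡ 1 (mod 5), so the conjunction on the right does not hold.

(⟸) This fails: k = 17 satisfies both congruences on the right (17 ≡ 2 mod 5 and 17 ≡ 1 mod 4) yet 17 ≡ 17 (mod 20), not 16.

Neither implication holds.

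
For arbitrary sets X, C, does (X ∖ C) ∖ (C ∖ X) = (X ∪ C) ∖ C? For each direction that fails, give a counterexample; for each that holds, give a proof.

The two sets are equal.

(⊆) Let x ∈ (X ∖ C) ∖ (C ∖ X). Then x ∈ X and x ∉ C, from which x ∈ (X ∪ C) ∖ C.

(⊇) Let x ∈ (X ∪ C) ∖ C. Then x ∈ X and x ∉ C, from which x ∈ (X ∖ C) ∖ (C ∖ X).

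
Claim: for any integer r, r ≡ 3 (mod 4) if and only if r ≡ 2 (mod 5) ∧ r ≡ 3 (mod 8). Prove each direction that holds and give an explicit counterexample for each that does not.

Not equivalent: only (⇐) holds.

Forward direction. This fails: r = 3 gives 3 ≡ 3 (mod 4) but 3 ≡ 3 (mod 5), so the conjunction on the right does not hold.

Converse. If r ≡ 2 (mod 5) and r ≡ 3 (mod 8), then by the Chinese remainder theorem r ≡ 27 (mod 40). Since 27 ≡ 3 (mod 4) and 4 ∣ 40, we get r ≡ 3 (mod 4).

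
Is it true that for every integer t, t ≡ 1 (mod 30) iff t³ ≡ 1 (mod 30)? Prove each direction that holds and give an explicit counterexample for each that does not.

Both directions hold; the statement is true.

(→) Suppose t ≡ 1 (mod 30). Write t = 30j + 1. Then (30j + 1)³ = 27000j³ + 2700j² + 90j + 1 = 30(900j³ + 90j² + 3j) + 1, so t³ ≡ 1 (mod 30).

(←) Conversely, suppose t³ ≡ 1 (mod 30). The only residue r in {0, …, 29} with r³ ≡ 1 (mod 30) is r = 1, so t ≡ 1 (mod 30).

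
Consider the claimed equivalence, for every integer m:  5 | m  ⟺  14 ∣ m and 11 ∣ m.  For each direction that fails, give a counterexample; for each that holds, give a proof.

(⇒) fails and (⇐) fails.

Forward direction. This fails: take m = 5. Certainly 5 ∣ 5, but 14 ∤ 5.

Converse. This fails: take m = 154. Both 14 ∣ 154 and 11 ∣ 154, yet 154 is not a multiple of 5 (since 154 = 30·5 + 4), so 5 ∤ 154.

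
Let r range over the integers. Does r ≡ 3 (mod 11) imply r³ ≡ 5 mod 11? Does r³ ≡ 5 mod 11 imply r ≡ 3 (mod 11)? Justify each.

Equivalent; both directions hold.

[⇒] Suppose r ≡ 3 (mod 11). Write r = 11j + 3. Then (11j + 3)³ = 1331j³ + 1089j² + 297j + 27 = 11(121j³ + 99j² + 27j + 2) + 5, so r³ ≡ 5 (mod 11).

[⇐] For the converse, argue contrapositively. If r ≢ 3 (mod 11), then r is congruent to one of 0, 1, 2, 4, 5, 6, 7, 8, 9, 10 modulo 11, and these give r³ ≡ 0, 1, 8, 9, 4, 7, 2, 6, 3, 10 respectively — never 5.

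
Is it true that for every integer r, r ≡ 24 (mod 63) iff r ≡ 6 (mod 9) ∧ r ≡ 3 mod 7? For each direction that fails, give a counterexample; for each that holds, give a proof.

Both implications hold.

[⇐] If r ≡ 6 (mod 9) and r ≡ 3 (mod 7), then by the Chinese remainder theorem r ≡ 24 (mod 63). This is exactly r ≡ 24 (mod 63).

[⇒] Suppose r ≡ 24 (mod 63); write r = 63j + 24. Since 9 ∣ 63, reducing mod 9 gives r ≡ 24 ≡ 6 (mod 9); since 7 ∣ 63, reducing mod 7 gives r ≡ 24 ≡ 3 (mod 7).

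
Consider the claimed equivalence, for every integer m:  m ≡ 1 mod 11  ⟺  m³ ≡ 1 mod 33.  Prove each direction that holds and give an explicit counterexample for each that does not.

(⇒) fails; (⇐) holds.

(⇒) This fails: take m = 12. Then 12 ≡ 1 (mod 11), but 12³ = 1728 ≡ 12 (mod 33), not 1.

(⇐) Conversely, the residues r modulo 33 with r³ ≡ 1 (mod 33) are exactly {1}, and each is ≡ 1 (mod 11).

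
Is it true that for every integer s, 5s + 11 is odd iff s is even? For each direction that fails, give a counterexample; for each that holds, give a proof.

The biconditional holds.

(⟹) Suppose 5s + 11 is odd. Since 5 is odd, 5s and s have the same parity, so 5s + 11 ≡ s + 11 (mod 2). As 11 is odd, 5s + 11 is odd exactly when s is even. Thus s is even.

(⟸) Conversely, suppose s is even; write s = 2j. Then 5s + 11 = 5·(2j) + 11 = 2·5j + 11, which is odd.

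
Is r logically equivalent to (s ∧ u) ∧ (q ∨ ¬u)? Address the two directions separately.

Neither implication holds.

(→) This fails. Under q = F, u = F, s = F, r = T, the left side is true but the right side is false.

(←) This fails. Under q = T, u = T, s = T, r = F, the left side is false but the right side is true.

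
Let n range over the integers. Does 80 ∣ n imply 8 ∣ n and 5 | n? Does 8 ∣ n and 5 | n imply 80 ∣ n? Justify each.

Only the forward direction holds.

[⇐] This fails: take n = 40. Both 8 ∣ 40 and 5 ∣ 40, yet 40 is not a multiple of 80 (since 40 = 0·80 + 40), so 80 ∤ 40.

[⇒] If 80 ∣ n, write n = 80q. Since 80 = 10·8, n = 8·(10q), so 8 ∣ n; and since 80 = 16·5, n = 5·(16q), so 5 ∣ n.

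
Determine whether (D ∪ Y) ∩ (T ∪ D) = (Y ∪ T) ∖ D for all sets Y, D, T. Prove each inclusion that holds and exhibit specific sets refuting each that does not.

(⊆) fails and (⊇) fails.

(⟹) This inclusion fails. Take Y = ∅, D = {1}, T = ∅; then 1 ∈ (D ∪ Y) ∩ (T ∪ D) but 1 ∉ (Y ∪ T) ∖ D.

(⟸) This inclusion fails. Take Y = {1}, D = ∅, T = ∅; then 1 ∈ (Y ∪ T) ∖ D but 1 ∉ (D ∪ Y) ∩ (T ∪ D).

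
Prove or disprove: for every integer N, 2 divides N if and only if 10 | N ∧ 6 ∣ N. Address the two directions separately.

Forward direction. This fails: take N = 2. Certainly 2 ∣ 2, but 10 ∤ 2.

Converse. Suppose 10 ∣ N and 6 ∣ N. Any common multiple of 10 and 6 is a multiple of their lcm; here lcm(10, 6) = 10·6/gcd(10, 6) = 60/2 = 30, so 30 ∣ N. Since 2 ∣ 30, it follows that 2 ∣ N.

Only the reverse direction holds.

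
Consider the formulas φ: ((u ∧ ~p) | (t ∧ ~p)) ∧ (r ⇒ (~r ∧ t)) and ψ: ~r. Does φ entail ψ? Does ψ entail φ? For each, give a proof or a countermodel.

Not equivalent: only (⇒) holds.

Forward direction. Assume the antecedent. If u is true, the antecedent forces (u = T, r = F, p = F, t = F) or (u = T, r = F, p = F, t = T), and ~r holds there. If u is false, the antecedent forces (u = F, r = F, p = F, t = T), and ~r holds there. Either way ~r holds.

Converse. This fails. Under u = F, r = F, p = F, t = F, the left side is false but the right side is true.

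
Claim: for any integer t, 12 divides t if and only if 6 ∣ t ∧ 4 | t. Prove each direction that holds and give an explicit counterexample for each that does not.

(⇒) If 12 ∣ t, write t = 12q. Since 12 = 2·6, t = 6·(2q), so 6 ∣ t; and since 12 = 3·4, t = 4·(3q), so 4 ∣ t.

(⇐) Suppose 6 ∣ t and 4 ∣ t. Any common multiple of 6 and 4 is a multiple of their lcm; here lcm(6, 4) = 6·4/gcd(6, 4) = 24/2 = 12, so 12 ∣ t.

Both directions hold; the statement is true.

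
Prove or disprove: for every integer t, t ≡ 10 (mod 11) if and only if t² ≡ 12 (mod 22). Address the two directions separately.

(⟹) This fails: take t = 21. Then 21 ≡ 10 (mod 11), but 21² = 441 ≡ 1 (mod 22), not 12.

(⟸) This fails: take t = 12. Then 12² = 144 ≡ 12 (mod 22), yet 12 ≡ 1 (mod 11), not 10.

Both directions fail.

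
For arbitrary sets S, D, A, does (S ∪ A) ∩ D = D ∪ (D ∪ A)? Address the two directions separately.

Only the forward inclusion holds.

(⊆) Let x ∈ (S ∪ A) ∩ D. Then either x ∈ S ∩ D and x ∉ A; or x ∈ D ∩ A and x ∉ S; or x ∈ S ∩ D ∩ A. In each case x ∈ D ∪ (D ∪ A), so (S ∪ A) ∩ D ⊆ D ∪ (D ∪ A).

(⊇) This inclusion fails. Take S = ∅, D = {1}, A = ∅; then 1 ∈ D ∪ (D ∪ A) but 1 ∉ (S ∪ A) ∩ D.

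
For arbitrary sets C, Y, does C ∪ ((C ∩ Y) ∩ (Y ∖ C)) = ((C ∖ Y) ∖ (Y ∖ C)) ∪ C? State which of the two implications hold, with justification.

The two sets are equal.

(⊆) Let x ∈ C ∪ ((C ∩ Y) ∩ (Y ∖ C)). Then either x ∈ C and x ∉ Y; or x ∈ C ∩ Y. In each case x ∈ ((C ∖ Y) ∖ (Y ∖ C)) ∪ C, so C ∪ ((C ∩ Y) ∩ (Y ∖ C)) ⊆ ((C ∖ Y) ∖ (Y ∖ C)) ∪ C.

(⊇) Let x ∈ ((C ∖ Y) ∖ (Y ∖ C)) ∪ C. Then either x ∈ C and x ∉ Y; or x ∈ C ∩ Y. In each case x ∈ C ∪ ((C ∩ Y) ∩ (Y ∖ C)), so ((C ∖ Y) ∖ (Y ∖ C)) ∪ C ⊆ C ∪ ((C ∩ Y) ∩ (Y ∖ C)).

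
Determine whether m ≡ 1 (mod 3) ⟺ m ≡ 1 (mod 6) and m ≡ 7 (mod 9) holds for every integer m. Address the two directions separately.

[⇒] This fails: m = 1 gives 1 ≡ 1 (mod 3) but 1 ≡ 1 (mod 9), so the conjunction on the right does not hold.

[⇐] Conversely, if m ≡ 1 (mod 6) and m ≡ 7 (mod 9), then by the Chinese remainder theorem m ≡ 7 (mod 18). Since 7 ≡ 1 (mod 3) and 3 ∣ 18, we get m ≡ 1 (mod 3).

Only the reverse direction holds.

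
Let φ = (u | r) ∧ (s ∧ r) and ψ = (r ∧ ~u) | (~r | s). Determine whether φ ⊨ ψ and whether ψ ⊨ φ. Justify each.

Converse. This fails. Under u = F, r = F, s = F, the left side is false but the right side is true.

Forward direction. Assume the antecedent. If u is true, the antecedent forces (u = T, r = T, s = T), and (r ∧ ~u) | (~r | s) holds there. If u is false, (r ∧ ~u) | (~r | s) reduces to true regardless of the other variables. Either way (r ∧ ~u) | (~r | s) holds.

(⇒) holds; (⇐) fails.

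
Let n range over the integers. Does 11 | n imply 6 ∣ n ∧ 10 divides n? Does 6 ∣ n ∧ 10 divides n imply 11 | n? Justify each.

(⇒) This fails: take n = 11. Certainly 11 ∣ 11, but 6 ∤ 11.

(⇐) This fails: take n = 30. Both 6 ∣ 30 and 10 ∣ 30, yet 30 is not a multiple of 11 (since 30 = 2·11 + 8), so 11 ∤ 30.

Neither implication holds.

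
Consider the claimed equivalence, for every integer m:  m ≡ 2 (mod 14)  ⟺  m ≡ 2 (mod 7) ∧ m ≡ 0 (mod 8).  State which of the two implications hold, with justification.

Only the reverse direction holds.

(⇒) This fails: m = 2 gives 2 ≡ 2 (mod 14) but 2 ≡ 2 (mod 8), so the conjunction on the right does not hold.

(⇐) Conversely, if m ≡ 2 (mod 7) and m ≡ 0 (mod 8), then by the Chinese remainder theorem m ≡ 16 (mod 56). Since 16 ≡ 2 (mod 14) and 14 ∣ 56, we get m ≡ 2 (mod 14).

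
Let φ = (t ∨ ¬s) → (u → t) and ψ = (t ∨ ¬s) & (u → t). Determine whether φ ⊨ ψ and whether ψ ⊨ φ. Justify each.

(⇒) fails; (⇐) holds.

(⇒) This fails. Under u = F, t = F, s = T, the left side is true but the right side is false.

(⇐) Assume the antecedent. If u is true, the antecedent forces (u = T, t = T, s = F) or (u = T, t = T, s = T), and (t ∨ ¬s) → (u → t) holds there. If u is false, (t ∨ ¬s) → (u → t) reduces to true regardless of the other variables. Either way (t ∨ ¬s) → (u → t) holds.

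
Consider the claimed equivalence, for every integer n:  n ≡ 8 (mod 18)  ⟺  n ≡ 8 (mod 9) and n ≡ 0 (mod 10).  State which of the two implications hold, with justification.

(→) This fails: n = 8 gives 8 ≡ 8 (mod 18) but 8 ≡ 8 (mod 10), so the conjunction on the right does not hold.

(←) Conversely, if n ≡ 8 (mod 9) and n ≡ 0 (mod 10), then by the Chinese remainder theorem n ≡ 80 (mod 90). Since 80 ≡ 8 (mod 18) and 18 ∣ 90, we get n ≡ 8 (mod 18).

Only the converse holds.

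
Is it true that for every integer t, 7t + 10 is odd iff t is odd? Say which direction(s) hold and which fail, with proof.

Both directions hold; the statement is true.

[⇒] Suppose 7t + 10 is odd. Since 7 is odd, 7t and t have the same parity, so 7t + 10 ≡ t + 10 (mod 2). As 10 is even, 7t + 10 is odd exactly when t is odd. Thus t is odd.

[⇐] Conversely, suppose t is odd; write t = 2j + 1. Then 7t + 10 = 7·(2j + 1) + 10 = 2·7j + 17, which is odd.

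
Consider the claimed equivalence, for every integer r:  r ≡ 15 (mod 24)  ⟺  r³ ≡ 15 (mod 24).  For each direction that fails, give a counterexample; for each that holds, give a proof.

Forward direction. Suppose r ≡ 15 (mod 24). Write r = 24j + 15. Then (24j + 15)³ = 13824j³ + 25920j² + 16200j + 3375 = 24(576j³ + 1080j² + 675j + 140) + 15, so r³ ≡ 15 (mod 24).

Converse. Suppose r³ ≡ 15 (mod 24). The only residue r in {0, …, 23} with r³ ≡ 15 (mod 24) is r = 15, so r ≡ 15 (mod 24).

The biconditional holds.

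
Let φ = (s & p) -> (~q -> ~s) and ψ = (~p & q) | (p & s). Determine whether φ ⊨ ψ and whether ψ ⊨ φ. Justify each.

(→) This fails. Under p = F, q = F, s = F, the left side is true but the right side is false.

(←) This fails. Under p = T, q = F, s = T, the left side is false but the right side is true.

Both directions fail.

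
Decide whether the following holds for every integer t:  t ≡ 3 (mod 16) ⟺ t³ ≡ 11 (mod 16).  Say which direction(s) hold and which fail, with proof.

The biconditional holds.

(⟹) Suppose t ≡ 3 (mod 16). Write t = 16j + 3. Then (16j + 3)³ = 4096j³ + 2304j² + 432j + 27 = 16(256j³ + 144j² + 27j + 1) + 11, so t³ ≡ 11 (mod 16).

(⟸) Conversely, suppose t³ ≡ 11 (mod 16). The only residue r in {0, …, 15} with r³ ≡ 11 (mod 16) is r = 3, so t ≡ 3 (mod 16).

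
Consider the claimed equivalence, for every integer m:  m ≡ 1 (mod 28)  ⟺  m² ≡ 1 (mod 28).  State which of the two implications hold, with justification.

(⇒) holds; (⇐) fails.

[⇒] Suppose m ≡ 1 (mod 28). Write m = 28j + 1. Then (28j + 1)² = 784j² + 56j + 1 = 28(28j² + 2j) + 1, so m² ≡ 1 (mod 28).

[⇐] This fails: take m = 13. Then 13² = 169 ≡ 1 (mod 28), yet 13 ≡ 13 (mod 28), not 1.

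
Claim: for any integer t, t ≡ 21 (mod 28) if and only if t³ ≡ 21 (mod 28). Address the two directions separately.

Equivalent; both directions hold.

(→) Suppose t ≡ 21 (mod 28). Write t = 28j + 21. Then (28j + 21)³ = 21952j³ + 49392j² + 37044j + 9261 = 28(784j³ + 1764j² + 1323j + 330) + 21, so t³ ≡ 21 (mod 28).

(←) Conversely, suppose t³ ≡ 21 (mod 28). The only residue r in {0, …, 27} with r³ ≡ 21 (mod 28) is r = 21, so t ≡ 21 (mod 28).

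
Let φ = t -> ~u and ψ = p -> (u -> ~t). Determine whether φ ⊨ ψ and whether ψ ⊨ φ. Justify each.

(⇒) Assume the antecedent. If t is true, the antecedent forces (t = T, u = F, p = F) or (t = T, u = F, p = T), and p -> (u -> ~t) holds there. If t is false, p -> (u -> ~t) reduces to true regardless of the other variables. Either way p -> (u -> ~t) holds.

(⇐) This fails. Under t = T, u = T, p = F, the left side is false but the right side is true.

Only the forward implication holds.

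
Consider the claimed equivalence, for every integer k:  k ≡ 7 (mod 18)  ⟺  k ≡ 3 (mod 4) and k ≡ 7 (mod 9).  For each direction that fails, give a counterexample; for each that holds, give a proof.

(⇒) fails; (⇐) holds.

(⇐) If k ≡ 3 (mod 4) and k ≡ 7 (mod 9), then by the Chinese remainder theorem k ≡ 7 (mod 36). Since 7 ≡ 7 (mod 18) and 18 ∣ 36, we get k ≡ 7 (mod 18).

(⇒) This fails: k = 25 gives 25 ≡ 7 (mod 18) but 25 ≡ 1 (mod 4), so the conjunction on the right does not hold.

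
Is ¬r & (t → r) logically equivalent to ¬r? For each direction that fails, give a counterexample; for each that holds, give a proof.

(⇒) Assume the antecedent. If t is true, the antecedent cannot hold. If t is false, the antecedent forces (t = F, r = F), and ¬r holds there. Either way ¬r holds.

(⇐) This fails. Under t = T, r = F, the left side is false but the right side is true.

(⇒) holds; (⇐) fails.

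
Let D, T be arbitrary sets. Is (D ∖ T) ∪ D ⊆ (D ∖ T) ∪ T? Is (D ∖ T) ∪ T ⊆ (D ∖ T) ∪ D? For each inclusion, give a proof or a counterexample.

The sets are not equal: only the forward inclusion holds.

Forward inclusion. Let x ∈ (D ∖ T) ∪ D. Then either x ∈ D and x ∉ T; or x ∈ D ∩ T. In each case x ∈ (D ∖ T) ∪ T, so (D ∖ T) ∪ D ⊆ (D ∖ T) ∪ T.

Reverse inclusion. This inclusion fails. Take D = ∅, T = {1}; then 1 ∈ (D ∖ T) ∪ T but 1 ∉ (D ∖ T) ∪ D.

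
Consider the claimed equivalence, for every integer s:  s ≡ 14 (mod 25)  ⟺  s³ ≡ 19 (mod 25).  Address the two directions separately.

Both directions hold.

(⇒) Suppose s ≡ 14 (mod 25). Write s = 25j + 14. Then (25j + 14)³ = 15625j³ + 26250j² + 14700j + 2744 = 25(625j³ + 1050j² + 588j + 109) + 19, so s³ ≡ 19 (mod 25).

(⇐) Conversely, suppose s³ ≡ 19 (mod 25). The only residue r in {0, …, 24} with r³ ≡ 19 (mod 25) is r = 14, so s ≡ 14 (mod 25).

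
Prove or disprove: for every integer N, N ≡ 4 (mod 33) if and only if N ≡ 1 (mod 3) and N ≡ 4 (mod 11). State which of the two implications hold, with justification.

(⟹) Suppose N ≡ 4 (mod 33); write N = 33j + 4. Since 3 ∣ 33, reducing mod 3 gives N ≡ 4 ≡ 1 (mod 3); since 11 ∣ 33, reducing mod 11 gives N ≡ 4 (mod 11).

(⟸) Conversely, if N ≡ 1 (mod 3) and N ≡ 4 (mod 11), then by the Chinese remainder theorem N ≡ 4 (mod 33). This is exactly N ≡ 4 (mod 33).

Both directions hold.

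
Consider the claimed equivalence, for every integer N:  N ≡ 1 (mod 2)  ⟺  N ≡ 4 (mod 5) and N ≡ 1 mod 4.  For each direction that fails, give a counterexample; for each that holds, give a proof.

(⇐) If N ≡ 4 (mod 5) and N ≡ 1 (mod 4), then by the Chinese remainder theorem N ≡ 9 (mod 20). Since 9 ≡ 1 (mod 2) and 2 ∣ 20, we get N ≡ 1 (mod 2).

(⇒) This fails: N = 1 gives 1 ≡ 1 (mod 2) but 1 ≡ 1 (mod 5), so the conjunction on the right does not hold.

Only the converse holds.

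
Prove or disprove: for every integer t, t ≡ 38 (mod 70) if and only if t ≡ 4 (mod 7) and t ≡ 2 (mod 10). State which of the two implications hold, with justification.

Neither direction holds.

Forward direction. This fails: t = 38 gives 38 ≡ 38 (mod 70) but 38 ≡ 3 (mod 7), so the conjunction on the right does not hold.

Converse. This fails: t = 32 satisfies both congruences on the right (32 ≡ 4 mod 7 and 32 ≡ 2 mod 10) yet 32 ≡ 32 (mod 70), not 38.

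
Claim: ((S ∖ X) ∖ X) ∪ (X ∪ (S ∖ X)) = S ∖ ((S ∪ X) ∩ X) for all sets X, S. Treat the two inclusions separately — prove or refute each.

The sets are not equal: only the reverse inclusion holds.

(⟸) Let x ∈ S ∖ ((S ∪ X) ∩ X). Then x ∈ S and x ∉ X, from which x ∈ ((S ∖ X) ∖ X) ∪ (X ∪ (S ∖ X)).

(⟹) This inclusion fails. Take X = {1}, S = ∅; then 1 ∈ ((S ∖ X) ∖ X) ∪ (X ∪ (S ∖ X)) but 1 ∉ S ∖ ((S ∪ X) ∩ X).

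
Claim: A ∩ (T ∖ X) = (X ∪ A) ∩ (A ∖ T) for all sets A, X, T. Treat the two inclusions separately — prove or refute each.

(⊆) fails and (⊇) fails.

Forward inclusion. This inclusion fails. Take A = {1}, X = ∅, T = {1}; then 1 ∈ A ∩ (T ∖ X) but 1 ∉ (X ∪ A) ∩ (A ∖ T).

Reverse inclusion. This inclusion fails. Take A = {1}, X = ∅, T = ∅; then 1 ∈ (X ∪ A) ∩ (A ∖ T) but 1 ∉ A ∩ (T ∖ X).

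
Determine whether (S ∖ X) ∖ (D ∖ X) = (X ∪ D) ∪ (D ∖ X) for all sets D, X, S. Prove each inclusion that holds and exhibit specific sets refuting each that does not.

(⟹) This inclusion fails. Take D = ∅, X = ∅, S = {1}; then 1 ∈ (S ∖ X) ∖ (D ∖ X) but 1 ∉ (X ∪ D) ∪ (D ∖ X).

(⟸) This inclusion fails. Take D = {1}, X = ∅, S = ∅; then 1 ∈ (X ∪ D) ∪ (D ∖ X) but 1 ∉ (S ∖ X) ∖ (D ∖ X).

Both inclusions fail.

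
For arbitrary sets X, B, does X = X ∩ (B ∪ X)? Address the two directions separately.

Both inclusions hold; the sets are equal.

(⊆) Let x ∈ X. Then either x ∈ X and x ∉ B; or x ∈ X ∩ B. In each case x ∈ X ∩ (B ∪ X), so X ⊆ X ∩ (B ∪ X).

(⊇) Let x ∈ X ∩ (B ∪ X). Then either x ∈ X and x ∉ B; or x ∈ X ∩ B. In each case x ∈ X, so X ∩ (B ∪ X) ⊆ X.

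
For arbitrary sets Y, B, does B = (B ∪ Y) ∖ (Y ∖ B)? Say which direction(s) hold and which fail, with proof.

The two sets are equal.

(⟹) Let x ∈ B. Then either x ∈ B and x ∉ Y; or x ∈ Y ∩ B. In each case x ∈ (B ∪ Y) ∖ (Y ∖ B), so B ⊆ (B ∪ Y) ∖ (Y ∖ B).

(⟸) Let x ∈ (B ∪ Y) ∖ (Y ∖ B). Then either x ∈ B and x ∉ Y; or x ∈ Y ∩ B. In each case x ∈ B, so (B ∪ Y) ∖ (Y ∖ B) ⊆ B.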